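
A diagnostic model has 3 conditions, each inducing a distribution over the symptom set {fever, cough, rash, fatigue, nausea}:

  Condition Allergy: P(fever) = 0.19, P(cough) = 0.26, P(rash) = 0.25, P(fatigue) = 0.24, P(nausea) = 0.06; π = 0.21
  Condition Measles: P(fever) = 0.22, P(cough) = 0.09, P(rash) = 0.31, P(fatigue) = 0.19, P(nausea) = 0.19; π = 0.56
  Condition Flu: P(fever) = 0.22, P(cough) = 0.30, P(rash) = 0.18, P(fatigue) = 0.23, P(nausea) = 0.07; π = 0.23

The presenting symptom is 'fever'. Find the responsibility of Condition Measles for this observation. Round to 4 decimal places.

The responsibility of component k is w_k f_k(x) divided by Σ_j w_j f_j(x).
Evaluate each component's likelihood at the observed value:
  p_Allergy = 0.19
  p_Measles = 0.22
  p_Flu = 0.22
Weight by the priors:
  w_Allergy·p_Allergy = 0.21 × 0.19 = 0.0399
  w_Measles·p_Measles = 0.56 × 0.22 = 0.1232
  w_Flu·p_Flu = 0.23 × 0.22 = 0.0506
Marginal: 0.0399 + 0.1232 + 0.0506 = 0.2137
Responsibility of Condition Measles: 0.1232 / 0.2137 ≈ 0.5765

0.5765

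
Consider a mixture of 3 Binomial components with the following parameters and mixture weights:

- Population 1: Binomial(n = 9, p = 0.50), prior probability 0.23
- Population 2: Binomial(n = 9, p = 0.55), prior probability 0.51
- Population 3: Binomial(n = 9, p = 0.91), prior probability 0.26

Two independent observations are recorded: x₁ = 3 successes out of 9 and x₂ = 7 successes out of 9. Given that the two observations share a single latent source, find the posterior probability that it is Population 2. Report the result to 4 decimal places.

Posterior ∝ prior × likelihood, so P(k | x) ∝ P(Z=k) f_k(x); normalise over all components.
Since both observations come from the same component, the likelihood for component k is f_k(x₁)·f_k(x₂).
  L_1 = [C(9,3)·0.50^3·0.50^6 = 84·0.125·0.015625 = 0.164062] × [0.0703125] = 0.0115356
  L_2 = [C(9,3)·0.55^3·0.45^6 = 84·0.166375·0.00830377 = 0.116049] × [0.110986] = 0.0128798
  L_3 = [C(9,3)·0.91^3·0.09^6 = 84·0.753571·5.31441e-07 = 3.36402e-05] × [0.150688] = 5.06916e-06
Prior × likelihood for each component:
  P(Z=1)·L_1 = 0.23 × 0.0115356 = 0.0026532
  P(Z=2)·L_2 = 0.51 × 0.0128798 = 0.00656869
  P(Z=3)·L_3 = 0.26 × 5.06916e-06 = 1.31798e-06
Normaliser: 0.0026532 + 0.00656869 + 1.31798e-06 = 0.00922321
Responsibility of Population 2: 0.00656869 / 0.00922321 ≈ 0.7122

0.7122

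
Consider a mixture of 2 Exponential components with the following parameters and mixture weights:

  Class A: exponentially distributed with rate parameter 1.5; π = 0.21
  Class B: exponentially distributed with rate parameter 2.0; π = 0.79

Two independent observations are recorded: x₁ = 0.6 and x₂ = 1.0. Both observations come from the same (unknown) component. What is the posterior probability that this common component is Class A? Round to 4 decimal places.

The responsibility of component k is w_k f_k(x) divided by Σ_j w_j f_j(x).
Since both observations come from the same component, the likelihood for component k is f_k(x₁)·f_k(x₂).
  p_A = [0.609854] × [0.334695] = 0.204115
  p_B = [0.602388] × [0.270671] = 0.163049
Unnormalised posteriors:
  w_A·p_A = 0.21 × 0.204115 = 0.0428642
  w_B·p_B = 0.79 × 0.163049 = 0.128809
Evidence: 0.0428642 + 0.128809 = 0.171673
Responsibility of Class A: 0.0428642 / 0.171673 ≈ 0.2497

0.2497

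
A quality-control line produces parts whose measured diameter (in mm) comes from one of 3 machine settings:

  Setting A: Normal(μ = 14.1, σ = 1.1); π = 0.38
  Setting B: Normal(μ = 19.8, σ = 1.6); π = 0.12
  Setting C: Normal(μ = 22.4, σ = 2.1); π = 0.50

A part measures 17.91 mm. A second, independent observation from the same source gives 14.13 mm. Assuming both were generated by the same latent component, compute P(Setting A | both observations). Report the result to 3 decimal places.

0.941

By Bayes' theorem, P(k | x) = π_k f_k(x) / Σ_j π_j f_j(x).
Since both observations come from the same component, the likelihood for component k is f_k(x₁)·f_k(x₂).
  p_A = [0.000900431] × [0.36254] = 0.000326442
  p_B = [0.124106] × [0.000467541] = 5.80247e-05
  p_C = [0.0193203] × [8.14784e-05] = 1.57418e-06
Unnormalised posteriors:
  π_A·p_A = 0.38 × 0.000326442 = 0.000124048
  π_B·p_B = 0.12 × 5.80247e-05 = 6.96296e-06
  π_C·p_C = 0.50 × 1.57418e-06 = 7.87091e-07
Evidence: 0.000124048 + 6.96296e-06 + 7.87091e-07 = 0.000131798
P(Setting A | x₁,x₂) = 0.000124048 / 0.000131798 ≈ 0.941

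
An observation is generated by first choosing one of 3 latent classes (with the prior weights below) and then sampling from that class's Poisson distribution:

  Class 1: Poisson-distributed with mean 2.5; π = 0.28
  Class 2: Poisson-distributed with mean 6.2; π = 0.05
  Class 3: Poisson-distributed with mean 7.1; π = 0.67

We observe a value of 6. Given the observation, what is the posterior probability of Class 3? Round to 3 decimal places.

The responsibility of component k is w_k f_k(x) divided by Σ_j w_j f_j(x).
Poisson probabilities:
  f_1 = 0.0278337
  f_2 = 0.1601
  f_3 = 0.1468
Weight by the priors:
  w_1·f_1 = 0.28 × 0.0278337 = 0.00779344
  w_2·f_2 = 0.05 × 0.1601 = 0.00800501
  w_3·f_3 = 0.67 × 0.1468 = 0.0983562
Normaliser: 0.00779344 + 0.00800501 + 0.0983562 = 0.114155
Responsibility of Class 3: 0.0983562 / 0.114155 ≈ 0.862

0.862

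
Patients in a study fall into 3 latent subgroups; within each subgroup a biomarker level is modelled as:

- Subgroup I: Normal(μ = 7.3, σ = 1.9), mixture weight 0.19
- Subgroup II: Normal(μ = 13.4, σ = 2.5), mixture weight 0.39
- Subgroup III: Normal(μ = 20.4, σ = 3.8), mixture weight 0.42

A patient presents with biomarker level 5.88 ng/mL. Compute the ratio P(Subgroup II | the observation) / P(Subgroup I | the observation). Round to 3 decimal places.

0.022

Only the two components matter; the odds are (π_i f_i(x)) / (π_j f_j(x)).
Normal densities:
  p_I = 0.158806
  p_II = 0.00173064
  p_III = 7.09056e-05
Posterior odds = (π_II·p_II) / (π_I·p_I) = (0.39·0.00173064) / (0.19·0.158806) = 0.000674951 / 0.0301731 ≈ 0.022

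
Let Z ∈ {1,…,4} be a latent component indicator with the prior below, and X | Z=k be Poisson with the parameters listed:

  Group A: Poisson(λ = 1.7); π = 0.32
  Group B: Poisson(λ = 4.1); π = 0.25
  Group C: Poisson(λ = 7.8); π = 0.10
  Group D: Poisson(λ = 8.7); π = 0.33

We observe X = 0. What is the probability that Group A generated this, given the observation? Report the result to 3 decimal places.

0.932

P(component k | x) = π_k·f_k(x) / marginal(x), where marginal(x) = Σ_j π_j·f_j(x).
Component likelihoods at x = 0:
  p_A = 0.182684
  p_B = 0.0165727
  p_C = 0.000409735
  p_D = 0.000166586
Unnormalised posteriors:
  π_A·p_A = 0.32 × 0.182684 = 0.0584587
  π_B·p_B = 0.25 × 0.0165727 = 0.00414317
  π_C·p_C = 0.10 × 0.000409735 = 4.09735e-05
  π_D·p_D = 0.33 × 0.000166586 = 5.49733e-05
Sum: 0.0584587 + 0.00414317 + 4.09735e-05 + 5.49733e-05 = 0.0626978
Responsibility of Group A: 0.0584587 / 0.0626978 ≈ 0.932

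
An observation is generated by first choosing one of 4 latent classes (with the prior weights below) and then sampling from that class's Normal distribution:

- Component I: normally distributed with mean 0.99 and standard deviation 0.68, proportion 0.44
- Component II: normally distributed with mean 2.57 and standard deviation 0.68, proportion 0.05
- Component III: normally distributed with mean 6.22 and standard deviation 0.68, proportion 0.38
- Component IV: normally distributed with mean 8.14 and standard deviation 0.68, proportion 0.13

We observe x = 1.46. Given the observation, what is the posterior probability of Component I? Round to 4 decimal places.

P(component k | x) = π_k·f_k(x) / marginal(x), where marginal(x) = Σ_j π_j·f_j(x).
Normal densities:
  f_I = (1/(0.68·√(2π)))·exp(−(1.46−0.99)²/(2·0.68²)) = 0.586680·exp(-0.23886) = 0.462024
  f_II = (1/(0.68·√(2π)))·exp(−(1.46−2.57)²/(2·0.68²)) = 0.586680·exp(-1.33229) = 0.154809
  f_III = (1/(0.68·√(2π)))·exp(−(1.46−6.22)²/(2·0.68²)) = 0.586680·exp(-24.50000) = 1.34334e-11
  f_IV = (1/(0.68·√(2π)))·exp(−(1.46−8.14)²/(2·0.68²)) = 0.586680·exp(-48.25087) = 6.50604e-22
Weight by the priors:
  π_I·f_I = 0.44 × 0.462024 = 0.203291
  π_II·f_II = 0.05 × 0.154809 = 0.00774044
  π_III·f_III = 0.38 × 1.34334e-11 = 5.1047e-12
  π_IV·f_IV = 0.13 × 6.50604e-22 = 8.45785e-23
Marginal: 0.203291 + 0.00774044 + 5.1047e-12 + 8.45785e-23 = 0.211031
Responsibility of Component I: 0.203291 / 0.211031 ≈ 0.9633

0.9633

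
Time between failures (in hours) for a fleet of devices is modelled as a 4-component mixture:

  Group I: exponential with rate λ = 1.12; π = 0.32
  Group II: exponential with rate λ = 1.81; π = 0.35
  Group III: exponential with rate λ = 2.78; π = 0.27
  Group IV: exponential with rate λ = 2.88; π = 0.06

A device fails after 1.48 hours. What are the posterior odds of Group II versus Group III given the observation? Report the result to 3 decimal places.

The posterior odds equal the prior odds times the likelihood ratio: (w_i/w_j)·(f_i(x)/f_j(x)).
Component likelihoods at x = 1.48 hours:
  p_I = 0.213467
  p_II = 0.124248
  p_III = 0.0454134
  p_IV = 0.0405747
Posterior odds = (w_II·p_II) / (w_III·p_III) = (0.35·0.124248) / (0.27·0.0454134) = 0.0434869 / 0.0122616 ≈ 3.547

3.547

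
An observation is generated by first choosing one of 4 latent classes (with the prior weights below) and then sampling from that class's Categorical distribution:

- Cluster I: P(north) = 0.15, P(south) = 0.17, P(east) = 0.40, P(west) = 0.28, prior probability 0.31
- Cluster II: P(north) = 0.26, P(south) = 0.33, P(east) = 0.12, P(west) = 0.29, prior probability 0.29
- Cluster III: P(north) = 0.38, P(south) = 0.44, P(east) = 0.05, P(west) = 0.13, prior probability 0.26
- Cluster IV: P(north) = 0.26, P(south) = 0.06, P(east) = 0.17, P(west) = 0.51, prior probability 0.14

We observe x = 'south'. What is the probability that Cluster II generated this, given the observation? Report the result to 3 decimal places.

0.353

The responsibility of component k is w_k f_k(x) divided by Σ_j w_j f_j(x).
Component likelihoods at x = 'south':
  p_I = 0.17
  p_II = 0.33
  p_III = 0.44
  p_IV = 0.06
Multiply by the mixture weights:
  w_I·p_I = 0.31 × 0.17 = 0.0527
  w_II·p_II = 0.29 × 0.33 = 0.0957
  w_III·p_III = 0.26 × 0.44 = 0.1144
  w_IV·p_IV = 0.14 × 0.06 = 0.0084
Denominator: 0.0527 + 0.0957 + 0.1144 + 0.0084 = 0.2712
Responsibility of Cluster II: 0.0957 / 0.2712 ≈ 0.353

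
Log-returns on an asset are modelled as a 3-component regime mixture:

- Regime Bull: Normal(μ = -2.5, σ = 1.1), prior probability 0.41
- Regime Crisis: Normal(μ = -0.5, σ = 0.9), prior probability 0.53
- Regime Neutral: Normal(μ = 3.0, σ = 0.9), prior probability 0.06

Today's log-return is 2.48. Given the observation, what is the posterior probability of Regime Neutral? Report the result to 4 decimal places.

0.9581

P(component k | x) = π_k·f_k(x) / marginal(x), where marginal(x) = Σ_j π_j·f_j(x).
Evaluate each component's likelihood at the observed value:
  f_Bull = 1.28477e-05
  f_Crisis = 0.00184494
  f_Neutral = 0.375127
Prior × likelihood for each component:
  π_Bull·f_Bull = 0.41 × 1.28477e-05 = 5.26755e-06
  π_Crisis·f_Crisis = 0.53 × 0.00184494 = 0.00097782
  π_Neutral·f_Neutral = 0.06 × 0.375127 = 0.0225076
Evidence: 5.26755e-06 + 0.00097782 + 0.0225076 = 0.0234907
P(Regime Neutral | data) ≈ 0.9581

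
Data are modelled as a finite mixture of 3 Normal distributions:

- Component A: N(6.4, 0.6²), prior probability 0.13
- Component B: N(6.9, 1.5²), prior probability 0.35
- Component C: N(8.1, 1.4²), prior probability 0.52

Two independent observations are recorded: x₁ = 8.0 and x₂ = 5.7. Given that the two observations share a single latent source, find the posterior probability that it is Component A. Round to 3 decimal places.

P(component k | x) = π_k·f_k(x) / marginal(x), where marginal(x) = Σ_j π_j·f_j(x).
Since both observations come from the same component, the likelihood for component k is f_k(x₁)·f_k(x₂).
  L_A = [0.0189933] × [0.336664] = 0.00639437
  L_B = [0.203255] × [0.193128] = 0.0392542
  L_C = [0.284233] × [0.0655594] = 0.0186341
Multiply by the mixture weights:
  π_A·L_A = 0.13 × 0.00639437 = 0.000831268
  π_B·L_B = 0.35 × 0.0392542 = 0.013739
  π_C·L_C = 0.52 × 0.0186341 = 0.00968975
Marginal: 0.000831268 + 0.013739 + 0.00968975 = 0.02426
Responsibility of Component A: 0.000831268 / 0.02426 ≈ 0.034

0.034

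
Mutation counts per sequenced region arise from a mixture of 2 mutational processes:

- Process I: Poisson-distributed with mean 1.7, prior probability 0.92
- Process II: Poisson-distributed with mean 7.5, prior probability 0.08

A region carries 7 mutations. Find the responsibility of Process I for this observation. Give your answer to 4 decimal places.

The responsibility of component k is P(Z=k) f_k(x) divided by Σ_j P(Z=j) f_j(x).
Poisson probabilities:
  f_I = 0.00148734
  f_II = 0.146484
Multiply by the mixture weights:
  P(Z=I)·f_I = 0.92 × 0.00148734 = 0.00136836
  P(Z=II)·f_II = 0.08 × 0.146484 = 0.0117187
Sum: 0.00136836 + 0.0117187 = 0.0130871
Responsibility of Process I: 0.00136836 / 0.0130871 ≈ 0.1046

0.1046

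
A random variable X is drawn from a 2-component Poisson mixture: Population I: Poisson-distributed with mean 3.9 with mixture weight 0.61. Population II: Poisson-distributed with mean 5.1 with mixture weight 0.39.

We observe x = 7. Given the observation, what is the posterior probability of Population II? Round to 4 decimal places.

0.5574

Posterior ∝ prior × likelihood, so P(k | x) ∝ w_k f_k(x); normalise over all components.
Component likelihoods at x = 7:
  L_I = 0.0551154
  L_II = 0.108557
Weight by the priors:
  w_I·L_I = 0.61 × 0.0551154 = 0.0336204
  w_II·L_II = 0.39 × 0.108557 = 0.0423373
Normaliser: 0.0336204 + 0.0423373 = 0.0759577
Responsibility of Population II: 0.0423373 / 0.0759577 ≈ 0.5574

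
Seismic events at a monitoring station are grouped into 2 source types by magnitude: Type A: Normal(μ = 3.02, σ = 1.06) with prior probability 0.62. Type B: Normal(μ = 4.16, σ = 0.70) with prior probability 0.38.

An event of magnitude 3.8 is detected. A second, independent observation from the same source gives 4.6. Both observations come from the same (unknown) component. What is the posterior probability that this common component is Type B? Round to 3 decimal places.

Apply Bayes' rule: the posterior for each component is proportional to its prior times its likelihood at x.
Since both observations come from the same component, the likelihood for component k is f_k(x₁)·f_k(x₂).
  L_A = [0.287094] × [0.123922] = 0.0355774
  L_B = [0.49932] × [0.467753] = 0.233558
Weight by the priors:
  w_A·L_A = 0.62 × 0.0355774 = 0.022058
  w_B·L_B = 0.38 × 0.233558 = 0.0887522
Normaliser: 0.022058 + 0.0887522 = 0.11081
P(Type B | x₁,x₂) ≈ 0.801

0.801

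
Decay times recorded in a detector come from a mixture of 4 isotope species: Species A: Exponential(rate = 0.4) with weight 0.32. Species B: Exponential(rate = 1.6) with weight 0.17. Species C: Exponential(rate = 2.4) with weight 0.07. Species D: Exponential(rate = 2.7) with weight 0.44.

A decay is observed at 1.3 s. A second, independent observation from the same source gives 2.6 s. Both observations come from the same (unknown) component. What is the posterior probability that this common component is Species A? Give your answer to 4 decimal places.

P(component k | x) = π_k·f_k(x) / marginal(x), where marginal(x) = Σ_j π_j·f_j(x).
Since both observations come from the same component, the likelihood for component k is f_k(x₁)·f_k(x₂).
  L_A = [0.4·e^(−0.4·1.3) = 0.4·e^(−0.5200) = 0.237808] × [0.141382] = 0.0336218
  L_B = [1.6·e^(−1.6·1.3) = 1.6·e^(−2.0800) = 0.199888] × [0.0249721] = 0.00499163
  L_C = [2.4·e^(−2.4·1.3) = 2.4·e^(−3.1200) = 0.105977] × [0.00467965] = 0.000495937
  L_D = [2.7·e^(−2.7·1.3) = 2.7·e^(−3.5100) = 0.0807217] × [0.00241333] = 0.000194808
Multiply by the mixture weights:
  π_A·L_A = 0.32 × 0.0336218 = 0.010759
  π_B·L_B = 0.17 × 0.00499163 = 0.000848577
  π_C·L_C = 0.07 × 0.000495937 = 3.47156e-05
  π_D·L_D = 0.44 × 0.000194808 = 8.57155e-05
Evidence: 0.010759 + 0.000848577 + 3.47156e-05 + 8.57155e-05 = 0.011728
P(Species A | x₁,x₂) ≈ 0.9174

0.9174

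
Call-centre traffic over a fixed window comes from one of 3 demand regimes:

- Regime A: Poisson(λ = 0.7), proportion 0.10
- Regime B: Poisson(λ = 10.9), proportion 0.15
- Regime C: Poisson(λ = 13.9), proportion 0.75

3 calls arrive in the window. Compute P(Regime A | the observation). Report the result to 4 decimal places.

By Bayes' theorem, P(k | x) = w_k f_k(x) / Σ_j w_j f_j(x).
Component likelihoods at x = 3 calls:
  f_A = 0.0283881
  f_B = 0.00398399
  f_C = 0.000411339
Unnormalised posteriors:
  w_A·f_A = 0.10 × 0.0283881 = 0.00283881
  w_B·f_B = 0.15 × 0.00398399 = 0.000597599
  w_C·f_C = 0.75 × 0.000411339 = 0.000308504
Normaliser: 0.00283881 + 0.000597599 + 0.000308504 = 0.00374492
P(Regime A | the observation) ≈ 0.7580

0.7580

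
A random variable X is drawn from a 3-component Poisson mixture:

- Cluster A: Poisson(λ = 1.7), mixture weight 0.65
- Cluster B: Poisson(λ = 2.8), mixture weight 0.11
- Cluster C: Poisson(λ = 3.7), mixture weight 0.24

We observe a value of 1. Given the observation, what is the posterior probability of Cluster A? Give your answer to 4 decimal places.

0.8323

Apply Bayes' rule: the posterior for each component is proportional to its prior times its likelihood at x.
Poisson probabilities:
  p_A = 0.310562
  p_B = 0.170268
  p_C = 0.091477
Unnormalised posteriors:
  π_A·p_A = 0.65 × 0.310562 = 0.201865
  π_B·p_B = 0.11 × 0.170268 = 0.0187295
  π_C·p_C = 0.24 × 0.091477 = 0.0219545
Normaliser: 0.201865 + 0.0187295 + 0.0219545 = 0.242549
P(Cluster A | the observation) ≈ 0.8323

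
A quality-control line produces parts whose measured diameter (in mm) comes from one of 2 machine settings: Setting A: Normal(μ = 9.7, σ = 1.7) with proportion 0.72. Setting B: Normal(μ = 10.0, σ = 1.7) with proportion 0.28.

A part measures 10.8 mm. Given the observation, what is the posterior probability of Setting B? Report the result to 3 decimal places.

Posterior ∝ prior × likelihood, so P(k | x) ∝ w_k f_k(x); normalise over all components.
Normal densities:
  p_A = 0.190346
  p_B = 0.210074
Unnormalised posteriors:
  w_A·p_A = 0.72 × 0.190346 = 0.137049
  w_B·p_B = 0.28 × 0.210074 = 0.0588208
Normaliser: 0.137049 + 0.0588208 = 0.19587
So the posterior for Setting B is 0.0588208 / 0.19587 ≈ 0.300.

0.300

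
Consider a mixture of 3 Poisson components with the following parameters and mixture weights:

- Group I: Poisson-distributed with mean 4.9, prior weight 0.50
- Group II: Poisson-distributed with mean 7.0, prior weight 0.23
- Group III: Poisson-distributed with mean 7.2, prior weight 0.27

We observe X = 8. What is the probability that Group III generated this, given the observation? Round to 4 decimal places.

By Bayes' theorem, P(k | x) = P(Z=k) f_k(x) / Σ_j P(Z=j) f_j(x).
Component likelihoods at x = 8:
  f_I = 0.0613769
  f_II = 0.130377
  f_III = 0.133727
Prior × likelihood for each component:
  P(Z=I)·f_I = 0.50 × 0.0613769 = 0.0306885
  P(Z=II)·f_II = 0.23 × 0.130377 = 0.0299868
  P(Z=III)·f_III = 0.27 × 0.133727 = 0.0361063
Marginal: 0.0306885 + 0.0299868 + 0.0361063 = 0.0967816
Responsibility of Group III: 0.0361063 / 0.0967816 ≈ 0.3731

0.3731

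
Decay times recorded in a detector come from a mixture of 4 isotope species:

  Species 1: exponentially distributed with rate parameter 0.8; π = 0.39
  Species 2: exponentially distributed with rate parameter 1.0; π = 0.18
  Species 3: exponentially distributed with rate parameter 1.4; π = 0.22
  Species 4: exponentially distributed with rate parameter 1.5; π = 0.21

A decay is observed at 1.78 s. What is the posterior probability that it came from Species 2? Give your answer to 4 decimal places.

By Bayes' theorem, P(k | x) = π_k f_k(x) / Σ_j π_j f_j(x).
Exponential densities:
  p_1 = 0.8·e^(−0.8·1.78) = 0.8·e^(−1.4240) = 0.192599
  p_2 = 1.0·e^(−1.0·1.78) = 1.0·e^(−1.7800) = 0.168638
  p_3 = 1.4·e^(−1.4·1.78) = 1.4·e^(−2.4920) = 0.115842
  p_4 = 1.5·e^(−1.5·1.78) = 1.5·e^(−2.6700) = 0.103878
Unnormalised posteriors:
  π_1·p_1 = 0.39 × 0.192599 = 0.0751137
  π_2·p_2 = 0.18 × 0.168638 = 0.0303549
  π_3·p_3 = 0.22 × 0.115842 = 0.0254852
  π_4·p_4 = 0.21 × 0.103878 = 0.0218145
Marginal: 0.0751137 + 0.0303549 + 0.0254852 + 0.0218145 = 0.152768
P(Species 2 | 1.78 s) ≈ 0.1987

0.1987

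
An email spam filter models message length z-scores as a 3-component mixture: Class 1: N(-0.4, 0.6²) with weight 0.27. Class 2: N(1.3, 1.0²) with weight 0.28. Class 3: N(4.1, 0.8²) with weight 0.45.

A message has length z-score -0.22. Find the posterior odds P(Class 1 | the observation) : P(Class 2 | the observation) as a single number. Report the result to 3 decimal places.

4.878

Posterior odds = (π_i f_i(x)) / (π_j f_j(x)); the normalising sum cancels.
Evaluate each component's likelihood at the observed value:
  p_1 = (1/(0.6·√(2π)))·exp(−(-0.22−-0.4)²/(2·0.6²)) = 0.664904·exp(-0.04500) = 0.635646
  p_2 = (1/(1.0·√(2π)))·exp(−(-0.22−1.3)²/(2·1.0²)) = 0.398942·exp(-1.15520) = 0.125665
  p_3 = (1/(0.8·√(2π)))·exp(−(-0.22−4.1)²/(2·0.8²)) = 0.498678·exp(-14.58000) = 2.3217e-07
0.171625 / 0.0351861 ≈ 4.878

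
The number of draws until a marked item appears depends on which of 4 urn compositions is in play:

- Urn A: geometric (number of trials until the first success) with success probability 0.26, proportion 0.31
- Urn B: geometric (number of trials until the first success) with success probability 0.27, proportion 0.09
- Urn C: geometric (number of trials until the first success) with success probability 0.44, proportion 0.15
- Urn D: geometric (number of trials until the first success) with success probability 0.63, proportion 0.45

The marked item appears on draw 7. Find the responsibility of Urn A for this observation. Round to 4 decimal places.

0.6727

Posterior ∝ prior × likelihood, so P(k | x) ∝ π_k f_k(x); normalise over all components.
Geometric probabilities:
  f_A = 0.0426937
  f_B = 0.0408602
  f_C = 0.01357
  f_D = 0.00161641
Multiply by the mixture weights:
  π_A·f_A = 0.31 × 0.0426937 = 0.013235
  π_B·f_B = 0.09 × 0.0408602 = 0.00367742
  π_C·f_C = 0.15 × 0.01357 = 0.0020355
  π_D·f_D = 0.45 × 0.00161641 = 0.000727383
Evidence: 0.013235 + 0.00367742 + 0.0020355 + 0.000727383 = 0.0196754
P(Urn A | data) = 0.013235 / 0.0196754 ≈ 0.6727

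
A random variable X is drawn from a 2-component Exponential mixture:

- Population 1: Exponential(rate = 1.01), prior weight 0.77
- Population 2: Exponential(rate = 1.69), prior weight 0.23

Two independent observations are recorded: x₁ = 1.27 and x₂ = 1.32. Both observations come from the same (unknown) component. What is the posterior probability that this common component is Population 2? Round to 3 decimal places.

Posterior ∝ prior × likelihood, so P(k | x) ∝ w_k f_k(x); normalise over all components.
Since both observations come from the same component, the likelihood for component k is f_k(x₁)·f_k(x₂).
  L_1 = [0.28006] × [0.266269] = 0.0745713
  L_2 = [0.197588] × [0.181578] = 0.0358776
Multiply by the mixture weights:
  w_1·L_1 = 0.77 × 0.0745713 = 0.0574199
  w_2·L_2 = 0.23 × 0.0358776 = 0.00825184
Normaliser: 0.0574199 + 0.00825184 = 0.0656718
So the posterior for Population 2 is 0.00825184 / 0.0656718 ≈ 0.126.

0.126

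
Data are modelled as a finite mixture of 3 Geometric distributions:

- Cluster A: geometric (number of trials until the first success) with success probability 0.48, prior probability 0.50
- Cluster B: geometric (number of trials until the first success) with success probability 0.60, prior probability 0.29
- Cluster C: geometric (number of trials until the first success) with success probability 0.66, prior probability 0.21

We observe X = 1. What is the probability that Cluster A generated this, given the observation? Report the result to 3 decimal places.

0.434

Apply Bayes' rule: the posterior for each component is proportional to its prior times its likelihood at x.
Component likelihoods at x = 1:
  L_A = 0.48·(1−0.48)^0 = 0.48·1 = 0.48
  L_B = 0.60·(1−0.60)^0 = 0.60·1 = 0.6
  L_C = 0.66·(1−0.66)^0 = 0.66·1 = 0.66
Prior × likelihood for each component:
  π_A·L_A = 0.50 × 0.48 = 0.24
  π_B·L_B = 0.29 × 0.6 = 0.174
  π_C·L_C = 0.21 × 0.66 = 0.1386
Marginal: 0.24 + 0.174 + 0.1386 = 0.5526
P(Cluster A | data) ≈ 0.434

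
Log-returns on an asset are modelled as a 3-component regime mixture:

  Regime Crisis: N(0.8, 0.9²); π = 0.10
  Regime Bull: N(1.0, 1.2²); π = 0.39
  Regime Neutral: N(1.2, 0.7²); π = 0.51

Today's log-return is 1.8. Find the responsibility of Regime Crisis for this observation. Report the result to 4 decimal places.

0.0727

The responsibility of component k is P(Z=k) f_k(x) divided by Σ_j P(Z=j) f_j(x).
Normal densities:
  p_Crisis = (1/(0.9·√(2π)))·exp(−(1.8−0.8)²/(2·0.9²)) = 0.443269·exp(-0.61728) = 0.239103
  p_Bull = (1/(1.2·√(2π)))·exp(−(1.8−1.0)²/(2·1.2²)) = 0.332452·exp(-0.22222) = 0.266207
  p_Neutral = (1/(0.7·√(2π)))·exp(−(1.8−1.2)²/(2·0.7²)) = 0.569918·exp(-0.36735) = 0.394707
Multiply by the mixture weights:
  P(Z=Crisis)·p_Crisis = 0.10 × 0.239103 = 0.0239103
  P(Z=Bull)·p_Bull = 0.39 × 0.266207 = 0.103821
  P(Z=Neutral)·p_Neutral = 0.51 × 0.394707 = 0.201301
Denominator: 0.0239103 + 0.103821 + 0.201301 = 0.329032
Responsibility of Regime Crisis: 0.0239103 / 0.329032 ≈ 0.0727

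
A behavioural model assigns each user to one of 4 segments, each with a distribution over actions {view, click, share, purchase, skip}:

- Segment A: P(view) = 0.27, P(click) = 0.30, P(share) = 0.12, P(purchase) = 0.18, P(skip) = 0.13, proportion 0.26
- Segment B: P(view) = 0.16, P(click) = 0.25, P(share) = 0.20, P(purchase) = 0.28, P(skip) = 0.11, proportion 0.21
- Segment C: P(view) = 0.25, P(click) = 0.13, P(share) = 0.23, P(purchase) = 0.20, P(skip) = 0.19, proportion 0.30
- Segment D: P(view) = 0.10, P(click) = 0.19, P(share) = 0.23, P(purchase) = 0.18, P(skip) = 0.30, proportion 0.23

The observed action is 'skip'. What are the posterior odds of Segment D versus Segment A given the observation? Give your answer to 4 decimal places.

Since P(k|x) ∝ P(Z=k) f_k(x), the posterior odds are P(Z=i) f_i(x) / (P(Z=j) f_j(x)).
Evaluate each component's likelihood at the observed value:
  f_A = 0.13
  f_B = 0.11
  f_C = 0.19
  f_D = 0.3
0.069 / 0.0338 ≈ 2.0414

2.0414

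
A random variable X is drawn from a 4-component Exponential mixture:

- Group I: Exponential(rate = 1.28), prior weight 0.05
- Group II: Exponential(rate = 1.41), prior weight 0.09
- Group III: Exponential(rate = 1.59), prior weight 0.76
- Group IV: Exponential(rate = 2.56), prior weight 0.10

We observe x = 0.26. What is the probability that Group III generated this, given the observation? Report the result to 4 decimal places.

By Bayes' theorem, P(k | x) = w_k f_k(x) / Σ_j w_j f_j(x).
Component likelihoods at x = 0.26:
  f_I = 1.28·e^(−1.28·0.26) = 1.28·e^(−0.3328) = 0.917649
  f_II = 1.41·e^(−1.41·0.26) = 1.41·e^(−0.3666) = 0.977252
  f_III = 1.59·e^(−1.59·0.26) = 1.59·e^(−0.4134) = 1.05162
  f_IV = 2.56·e^(−2.56·0.26) = 2.56·e^(−0.6656) = 1.31575
Multiply by the mixture weights:
  w_I·f_I = 0.05 × 0.917649 = 0.0458825
  w_II·f_II = 0.09 × 0.977252 = 0.0879527
  w_III·f_III = 0.76 × 1.05162 = 0.799233
  w_IV·f_IV = 0.10 × 1.31575 = 0.131575
Evidence: 0.0458825 + 0.0879527 + 0.799233 + 0.131575 = 1.06464
So the posterior for Group III is 0.799233 / 1.06464 ≈ 0.7507.

0.7507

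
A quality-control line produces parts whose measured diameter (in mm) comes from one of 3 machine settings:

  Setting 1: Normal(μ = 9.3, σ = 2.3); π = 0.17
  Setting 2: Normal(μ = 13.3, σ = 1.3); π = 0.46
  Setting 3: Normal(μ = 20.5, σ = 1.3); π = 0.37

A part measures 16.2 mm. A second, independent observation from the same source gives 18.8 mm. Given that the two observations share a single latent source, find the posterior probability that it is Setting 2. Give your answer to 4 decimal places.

0.0074

By Bayes' theorem, P(k | x) = P(Z=k) f_k(x) / Σ_j P(Z=j) f_j(x).
Since both observations come from the same component, the likelihood for component k is f_k(x₁)·f_k(x₂).
  L_1 = [(1/(2.3·√(2π)))·exp(−(16.2−9.3)²/(2·2.3²)) = 0.173453·exp(-4.50000) = 0.00192689] × [3.42408e-05] = 6.59782e-08
  L_2 = [(1/(1.3·√(2π)))·exp(−(16.2−13.3)²/(2·1.3²)) = 0.306879·exp(-2.48817) = 0.02549] × [3.98253e-05] = 1.01515e-06
  L_3 = [(1/(1.3·√(2π)))·exp(−(16.2−20.5)²/(2·1.3²)) = 0.306879·exp(-5.47041) = 0.0012918] × [0.130506] = 0.000168589
Multiply by the mixture weights:
  P(Z=1)·L_1 = 0.17 × 6.59782e-08 = 1.12163e-08
  P(Z=2)·L_2 = 0.46 × 1.01515e-06 = 4.66968e-07
  P(Z=3)·L_3 = 0.37 × 0.000168589 = 6.23778e-05
Denominator: 1.12163e-08 + 4.66968e-07 + 6.23778e-05 = 6.2856e-05
So the posterior for Setting 2 is 4.66968e-07 / 6.2856e-05 ≈ 0.0074.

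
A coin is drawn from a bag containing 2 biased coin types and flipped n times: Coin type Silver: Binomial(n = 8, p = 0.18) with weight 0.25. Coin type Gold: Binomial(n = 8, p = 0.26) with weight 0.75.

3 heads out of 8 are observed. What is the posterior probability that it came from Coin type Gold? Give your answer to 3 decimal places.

Posterior ∝ prior × likelihood, so P(k | x) ∝ π_k f_k(x); normalise over all components.
Component likelihoods at x = 3 heads out of 8:
  f_Silver = C(8,3)·0.18^3·0.82^5 = 56·0.005832·0.37074 = 0.121081
  f_Gold = C(8,3)·0.26^3·0.74^5 = 56·0.017576·0.221901 = 0.218407
Multiply by the mixture weights:
  π_Silver·f_Silver = 0.25 × 0.121081 = 0.0302702
  π_Gold·f_Gold = 0.75 × 0.218407 = 0.163805
Evidence: 0.0302702 + 0.163805 = 0.194075
P(Coin type Gold | 3 heads out of 8) = 0.163805 / 0.194075 ≈ 0.844

0.844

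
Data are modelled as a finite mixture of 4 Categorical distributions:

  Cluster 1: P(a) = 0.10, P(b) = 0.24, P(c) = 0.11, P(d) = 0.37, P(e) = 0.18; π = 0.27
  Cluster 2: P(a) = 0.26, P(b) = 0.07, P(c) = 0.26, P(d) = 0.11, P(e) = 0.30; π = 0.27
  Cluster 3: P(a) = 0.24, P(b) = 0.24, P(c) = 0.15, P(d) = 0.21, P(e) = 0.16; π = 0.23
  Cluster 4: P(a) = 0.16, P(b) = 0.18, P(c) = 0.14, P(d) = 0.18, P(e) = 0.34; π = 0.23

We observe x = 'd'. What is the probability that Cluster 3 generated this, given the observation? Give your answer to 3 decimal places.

0.220

Posterior ∝ prior × likelihood, so P(k | x) ∝ P(Z=k) f_k(x); normalise over all components.
Evaluate each component's likelihood at the observed value:
  f_1 = 0.37
  f_2 = 0.11
  f_3 = 0.21
  f_4 = 0.18
Weight by the priors:
  P(Z=1)·f_1 = 0.27 × 0.37 = 0.0999
  P(Z=2)·f_2 = 0.27 × 0.11 = 0.0297
  P(Z=3)·f_3 = 0.23 × 0.21 = 0.0483
  P(Z=4)·f_4 = 0.23 × 0.18 = 0.0414
Evidence: 0.0999 + 0.0297 + 0.0483 + 0.0414 = 0.2193
P(Cluster 3 | x) ≈ 0.220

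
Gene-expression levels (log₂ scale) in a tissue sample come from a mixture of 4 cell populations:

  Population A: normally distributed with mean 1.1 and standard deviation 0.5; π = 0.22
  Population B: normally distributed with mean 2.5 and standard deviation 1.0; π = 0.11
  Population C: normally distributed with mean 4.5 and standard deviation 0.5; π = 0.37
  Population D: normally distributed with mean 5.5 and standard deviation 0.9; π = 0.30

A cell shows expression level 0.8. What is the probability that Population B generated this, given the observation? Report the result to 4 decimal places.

0.0659

Apply Bayes' rule: the posterior for each component is proportional to its prior times its likelihood at x.
Evaluate each component's likelihood at the observed value:
  p_A = (1/(0.5·√(2π)))·exp(−(0.8−1.1)²/(2·0.5²)) = 0.797885·exp(-0.18000) = 0.666449
  p_B = (1/(1.0·√(2π)))·exp(−(0.8−2.5)²/(2·1.0²)) = 0.398942·exp(-1.44500) = 0.0940491
  p_C = (1/(0.5·√(2π)))·exp(−(0.8−4.5)²/(2·0.5²)) = 0.797885·exp(-27.38000) = 1.02555e-12
  p_D = (1/(0.9·√(2π)))·exp(−(0.8−5.5)²/(2·0.9²)) = 0.443269·exp(-13.63580) = 5.30535e-07
Multiply by the mixture weights:
  π_A·p_A = 0.22 × 0.666449 = 0.146619
  π_B·p_B = 0.11 × 0.0940491 = 0.0103454
  π_C·p_C = 0.37 × 1.02555e-12 = 3.79454e-13
  π_D·p_D = 0.30 × 5.30535e-07 = 1.5916e-07
Sum: 0.146619 + 0.0103454 + 3.79454e-13 + 1.5916e-07 = 0.156964
So the posterior for Population B is 0.0103454 / 0.156964 ≈ 0.0659.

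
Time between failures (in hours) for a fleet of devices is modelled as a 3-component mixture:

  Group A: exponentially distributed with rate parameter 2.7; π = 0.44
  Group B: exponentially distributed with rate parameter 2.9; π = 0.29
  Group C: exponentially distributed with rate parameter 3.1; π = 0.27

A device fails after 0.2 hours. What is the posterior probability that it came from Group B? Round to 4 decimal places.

The responsibility of component k is P(Z=k) f_k(x) divided by Σ_j P(Z=j) f_j(x).
Component likelihoods at x = 0.2 hours:
  p_A = 1.57342
  p_B = 1.62371
  p_C = 1.66763
Unnormalised posteriors:
  P(Z=A)·p_A = 0.44 × 1.57342 = 0.692305
  P(Z=B)·p_B = 0.29 × 1.62371 = 0.470875
  P(Z=C)·p_C = 0.27 × 1.66763 = 0.450259
Sum: 0.692305 + 0.470875 + 0.450259 = 1.61344
P(Group B | 0.2 hours) = 0.470875 / 1.61344 ≈ 0.2918

0.2918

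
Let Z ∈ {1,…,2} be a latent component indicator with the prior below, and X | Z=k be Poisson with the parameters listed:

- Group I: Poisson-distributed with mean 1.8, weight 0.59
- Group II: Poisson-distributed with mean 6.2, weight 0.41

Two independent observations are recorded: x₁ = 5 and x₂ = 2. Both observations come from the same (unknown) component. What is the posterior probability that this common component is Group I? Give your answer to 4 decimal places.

0.6240

Posterior ∝ prior × likelihood, so P(k | x) ∝ P(Z=k) f_k(x); normalise over all components.
Since both observations come from the same component, the likelihood for component k is f_k(x₁)·f_k(x₂).
  L_I = [e^(−1.8)·1.8^5/5! = 0.0260286] × [0.267784] = 0.00697005
  L_II = [e^(−6.2)·6.2^5/5! = 0.154936] × [0.0390057] = 0.00604337
Weight by the priors:
  P(Z=I)·L_I = 0.59 × 0.00697005 = 0.00411233
  P(Z=II)·L_II = 0.41 × 0.00604337 = 0.00247778
Marginal: 0.00411233 + 0.00247778 = 0.00659011
So the posterior for Group I is 0.00411233 / 0.00659011 ≈ 0.6240.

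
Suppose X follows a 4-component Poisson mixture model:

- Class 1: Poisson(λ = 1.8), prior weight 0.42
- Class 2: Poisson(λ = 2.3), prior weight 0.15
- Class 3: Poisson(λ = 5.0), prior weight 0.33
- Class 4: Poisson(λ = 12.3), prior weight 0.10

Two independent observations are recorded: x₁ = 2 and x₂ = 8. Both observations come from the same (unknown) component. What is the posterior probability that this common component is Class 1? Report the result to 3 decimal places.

Posterior ∝ prior × likelihood, so P(k | x) ∝ π_k f_k(x); normalise over all components.
Since both observations come from the same component, the likelihood for component k is f_k(x₁)·f_k(x₂).
  f_1 = [0.267784] × [0.000451783] = 0.00012098
  f_2 = [0.265185] × [0.00194726] = 0.000516385
  f_3 = [0.0842243] × [0.065278] = 0.005498
  f_4 = [0.000344317] × [0.0591423] = 2.03637e-05
Prior × likelihood for each component:
  π_1·f_1 = 0.42 × 0.00012098 = 5.08117e-05
  π_2·f_2 = 0.15 × 0.000516385 = 7.74577e-05
  π_3·f_3 = 0.33 × 0.005498 = 0.00181434
  π_4·f_4 = 0.10 × 2.03637e-05 = 2.03637e-06
Normaliser: 5.08117e-05 + 7.74577e-05 + 0.00181434 + 2.03637e-06 = 0.00194465
So the posterior for Class 1 is 5.08117e-05 / 0.00194465 ≈ 0.026.

0.026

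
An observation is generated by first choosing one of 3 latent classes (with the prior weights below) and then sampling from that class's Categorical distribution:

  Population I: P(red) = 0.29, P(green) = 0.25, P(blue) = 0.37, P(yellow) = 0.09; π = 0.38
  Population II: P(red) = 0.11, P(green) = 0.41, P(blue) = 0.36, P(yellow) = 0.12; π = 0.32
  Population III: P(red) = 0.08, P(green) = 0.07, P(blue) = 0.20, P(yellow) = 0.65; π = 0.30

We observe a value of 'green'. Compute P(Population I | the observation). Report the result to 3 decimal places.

0.384

Apply Bayes' rule: the posterior for each component is proportional to its prior times its likelihood at x.
Component likelihoods at x = 'green':
  f_I = 0.25
  f_II = 0.41
  f_III = 0.07
Prior × likelihood for each component:
  π_I·f_I = 0.38 × 0.25 = 0.095
  π_II·f_II = 0.32 × 0.41 = 0.1312
  π_III·f_III = 0.30 × 0.07 = 0.021
Marginal: 0.095 + 0.1312 + 0.021 = 0.2472
P(Population I | data) = 0.095 / 0.2472 ≈ 0.384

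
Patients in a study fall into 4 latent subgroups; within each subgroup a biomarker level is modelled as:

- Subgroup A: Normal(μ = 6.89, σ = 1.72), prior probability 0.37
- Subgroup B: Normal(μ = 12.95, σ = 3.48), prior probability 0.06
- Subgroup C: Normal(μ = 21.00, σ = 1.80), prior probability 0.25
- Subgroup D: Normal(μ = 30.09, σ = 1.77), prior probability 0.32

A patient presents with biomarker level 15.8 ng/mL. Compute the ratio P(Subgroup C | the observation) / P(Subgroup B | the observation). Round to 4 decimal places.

Only the two components matter; the odds are (P(Z=i) f_i(x)) / (P(Z=j) f_j(x)).
Component likelihoods at x = 15.8 ng/mL:
  f_A = 3.45364e-07
  f_B = 0.0819765
  f_C = 0.00341504
  f_D = 1.58184e-15
Odds = (0.25/0.06) × (0.00341504/0.0819765) = 4.16667 × 0.0416588 ≈ 0.1736

0.1736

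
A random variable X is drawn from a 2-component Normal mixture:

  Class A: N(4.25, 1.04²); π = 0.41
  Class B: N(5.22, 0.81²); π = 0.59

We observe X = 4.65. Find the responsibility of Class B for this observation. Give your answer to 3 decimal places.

0.608

P(component k | x) = π_k·f_k(x) / marginal(x), where marginal(x) = Σ_j π_j·f_j(x).
Component likelihoods at x = 4.65:
  f_A = (1/(1.04·√(2π)))·exp(−(4.65−4.25)²/(2·1.04²)) = 0.383598·exp(-0.07396) = 0.35625
  f_B = (1/(0.81·√(2π)))·exp(−(4.65−5.22)²/(2·0.81²)) = 0.492521·exp(-0.24760) = 0.384498
Weight by the priors:
  π_A·f_A = 0.41 × 0.35625 = 0.146062
  π_B·f_B = 0.59 × 0.384498 = 0.226854
Denominator: 0.146062 + 0.226854 = 0.372916
P(Class B | 4.65) = 0.226854 / 0.372916 ≈ 0.608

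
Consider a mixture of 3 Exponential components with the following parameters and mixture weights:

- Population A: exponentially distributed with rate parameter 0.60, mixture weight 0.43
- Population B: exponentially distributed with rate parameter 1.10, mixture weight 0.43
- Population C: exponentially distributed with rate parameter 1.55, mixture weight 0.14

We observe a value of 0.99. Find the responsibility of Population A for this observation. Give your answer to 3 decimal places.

0.409

The responsibility of component k is w_k f_k(x) divided by Σ_j w_j f_j(x).
Exponential densities:
  L_A = 0.331269
  L_B = 0.370208
  L_C = 0.334123
Unnormalised posteriors:
  w_A·L_A = 0.43 × 0.331269 = 0.142446
  w_B·L_B = 0.43 × 0.370208 = 0.15919
  w_C·L_C = 0.14 × 0.334123 = 0.0467773
Marginal: 0.142446 + 0.15919 + 0.0467773 = 0.348412
So the posterior for Population A is 0.142446 / 0.348412 ≈ 0.409.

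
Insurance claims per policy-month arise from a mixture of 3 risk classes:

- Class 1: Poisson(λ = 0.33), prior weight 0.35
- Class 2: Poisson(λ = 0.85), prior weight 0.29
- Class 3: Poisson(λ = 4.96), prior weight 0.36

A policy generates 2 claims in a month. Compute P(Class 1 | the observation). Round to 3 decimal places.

By Bayes' theorem, P(k | x) = w_k f_k(x) / Σ_j w_j f_j(x).
Evaluate each component's likelihood at the observed value:
  L_1 = e^(−0.33)·0.33^2/2! = 0.0391454
  L_2 = e^(−0.85)·0.85^2/2! = 0.154404
  L_3 = e^(−4.96)·4.96^2/2! = 0.0862646
Multiply by the mixture weights:
  w_1·L_1 = 0.35 × 0.0391454 = 0.0137009
  w_2·L_2 = 0.29 × 0.154404 = 0.0447771
  w_3·L_3 = 0.36 × 0.0862646 = 0.0310553
Marginal: 0.0137009 + 0.0447771 + 0.0310553 = 0.0895332
So the posterior for Class 1 is 0.0137009 / 0.0895332 ≈ 0.153.

0.153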